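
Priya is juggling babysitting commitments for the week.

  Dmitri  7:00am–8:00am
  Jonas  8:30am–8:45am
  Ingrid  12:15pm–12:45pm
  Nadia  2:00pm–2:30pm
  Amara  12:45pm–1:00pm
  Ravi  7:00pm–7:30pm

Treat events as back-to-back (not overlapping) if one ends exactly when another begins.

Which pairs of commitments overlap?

no conflicts

Check each pair: they overlap iff neither finishes before the other starts.
Sorted by start: Dmitri, Jonas, Ingrid, Amara, Nadia, Ravi.
Jonas starts after Dmitri ends, so nothing later overlaps Dmitri either.
Ingrid starts after Jonas ends, so nothing later overlaps Jonas either.
Amara starts exactly when Ingrid ends (back-to-back, no overlap), so nothing later overlaps Ingrid either.
Nadia starts after Amara ends, so nothing later overlaps Amara either.
Ravi starts after Nadia ends.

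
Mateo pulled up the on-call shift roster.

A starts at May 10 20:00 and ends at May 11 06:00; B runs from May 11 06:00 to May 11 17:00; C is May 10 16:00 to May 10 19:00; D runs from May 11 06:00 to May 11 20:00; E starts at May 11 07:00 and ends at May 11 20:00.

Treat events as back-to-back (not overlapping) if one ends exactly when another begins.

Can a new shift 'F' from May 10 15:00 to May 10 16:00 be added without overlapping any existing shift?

C: starts May 10 16:00 at or after F ends May 10 16:00 → clear.
A: starts May 10 20:00 at or after F ends May 10 16:00 → clear.
B: starts May 11 06:00 at or after F ends May 10 16:00 → clear.
D: starts May 11 06:00 at or after F ends May 10 16:00 → clear.
E: starts May 11 07:00 at or after F ends May 10 16:00 → clear.

Yes — the slot is free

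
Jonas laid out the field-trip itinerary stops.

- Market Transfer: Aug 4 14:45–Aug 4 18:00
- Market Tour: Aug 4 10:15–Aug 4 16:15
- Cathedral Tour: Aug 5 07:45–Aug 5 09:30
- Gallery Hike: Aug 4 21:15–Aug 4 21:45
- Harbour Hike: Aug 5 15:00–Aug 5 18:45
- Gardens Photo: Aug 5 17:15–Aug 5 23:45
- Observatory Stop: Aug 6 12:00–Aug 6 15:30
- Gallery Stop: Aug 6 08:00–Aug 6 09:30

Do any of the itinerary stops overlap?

Two intervals overlap when each starts before the other ends.
Sorted by start: Market Tour, Market Transfer, Gallery Hike, Cathedral Tour, Harbour Hike, Gardens Photo, Gallery Stop, Observatory Stop.
Market Transfer starts before Market Tour ends → Market Tour and Market Transfer overlap.
That's a conflict, so the schedule is not conflict-free.

Yes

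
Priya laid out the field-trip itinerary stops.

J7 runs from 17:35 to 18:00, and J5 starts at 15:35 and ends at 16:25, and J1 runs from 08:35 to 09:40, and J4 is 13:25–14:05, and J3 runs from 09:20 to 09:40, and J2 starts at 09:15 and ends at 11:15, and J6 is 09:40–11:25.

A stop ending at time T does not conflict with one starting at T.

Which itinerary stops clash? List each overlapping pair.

J1 & J2, J1 & J3, J2 & J3, J2 & J6

Sorted by start: J1, J2, J3, J6, J4, J5, J7.
J2 starts before J1 ends → J1 and J2 overlap.
J3 starts before J1 ends → J1 and J3 overlap.
J6 starts exactly when J1 ends (back-to-back, no overlap) — done with J1.
J3 starts before J2 ends → J2 and J3 overlap.
J6 starts before J2 ends → J2 and J6 overlap.
J4 starts after J2 ends — done with J2.
J6 starts exactly when J3 ends (back-to-back, no overlap) — done with J3.
J4 starts after J6 ends — done with J6.
J5 starts after J4 ends — done with J4.
J7 starts after J5 ends.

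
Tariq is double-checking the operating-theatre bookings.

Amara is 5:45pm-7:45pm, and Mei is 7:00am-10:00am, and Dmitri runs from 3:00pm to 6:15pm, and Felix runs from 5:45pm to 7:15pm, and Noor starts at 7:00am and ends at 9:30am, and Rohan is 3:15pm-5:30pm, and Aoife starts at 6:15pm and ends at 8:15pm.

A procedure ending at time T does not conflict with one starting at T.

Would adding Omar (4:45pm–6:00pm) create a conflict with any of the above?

Noor: ends 9:30am at or before Omar starts 4:45pm → clear.
Mei: ends 10:00am at or before Omar starts 4:45pm → clear.
Dmitri: starts 3:00pm before Omar ends 6:00pm, and ends 6:15pm after Omar starts 4:45pm → overlap.
Rohan: starts 3:15pm before Omar ends 6:00pm, and ends 5:30pm after Omar starts 4:45pm → overlap.
Felix: starts 5:45pm before Omar ends 6:00pm, and ends 7:15pm after Omar starts 4:45pm → overlap.
Amara: starts 5:45pm before Omar ends 6:00pm, and ends 7:45pm after Omar starts 4:45pm → overlap.
Aoife: starts 6:15pm at or after Omar ends 6:00pm → clear.
Omar overlaps Dmitri, Rohan, Felix, Amara.

Yes — it overlaps Amara, Dmitri, Felix, Rohan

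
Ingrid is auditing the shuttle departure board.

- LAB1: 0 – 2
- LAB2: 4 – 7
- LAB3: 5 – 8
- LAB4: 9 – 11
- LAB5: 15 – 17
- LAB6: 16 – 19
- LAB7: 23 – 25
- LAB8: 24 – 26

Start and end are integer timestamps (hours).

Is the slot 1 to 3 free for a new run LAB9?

No — it overlaps LAB1

LAB1: starts 0 before LAB9 ends 3, and ends 2 after LAB9 starts 1 → overlap.
LAB2: starts 4 at or after LAB9 ends 3 → clear.
LAB3: starts 5 at or after LAB9 ends 3 → clear.
LAB4: starts 9 at or after LAB9 ends 3 → clear.
LAB5: starts 15 at or after LAB9 ends 3 → clear.
LAB6: starts 16 at or after LAB9 ends 3 → clear.
LAB7: starts 23 at or after LAB9 ends 3 → clear.
LAB8: starts 24 at or after LAB9 ends 3 → clear.
LAB9 overlaps LAB1.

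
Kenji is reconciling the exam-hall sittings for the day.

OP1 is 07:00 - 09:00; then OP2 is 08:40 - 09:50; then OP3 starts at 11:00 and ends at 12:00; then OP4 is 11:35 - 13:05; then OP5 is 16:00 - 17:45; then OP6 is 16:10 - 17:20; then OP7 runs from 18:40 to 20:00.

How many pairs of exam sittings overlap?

3

Sorted by start: OP1, OP2, OP3, OP4, OP5, OP6, OP7.
OP2 starts before OP1 ends → OP1 and OP2 overlap.
OP3 starts after OP1 ends — done with OP1.
OP3 starts after OP2 ends — done with OP2.
OP4 starts before OP3 ends → OP3 and OP4 overlap.
OP5 starts after OP3 ends — done with OP3.
OP5 starts after OP4 ends — done with OP4.
OP6 starts before OP5 ends → OP5 and OP6 overlap.
OP7 starts after OP5 ends.
OP7 starts after OP6 ends.
Overlapping pairs: OP1 & OP2, OP3 & OP4, OP5 & OP6 — 3 in total.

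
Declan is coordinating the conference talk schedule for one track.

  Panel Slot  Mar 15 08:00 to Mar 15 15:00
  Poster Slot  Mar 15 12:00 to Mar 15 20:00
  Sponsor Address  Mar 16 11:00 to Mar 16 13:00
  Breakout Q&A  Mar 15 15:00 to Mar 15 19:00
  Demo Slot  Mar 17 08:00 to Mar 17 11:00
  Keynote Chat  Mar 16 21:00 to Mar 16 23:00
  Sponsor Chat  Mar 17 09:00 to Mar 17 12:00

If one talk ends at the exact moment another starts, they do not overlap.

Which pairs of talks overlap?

Breakout Q&A & Poster Slot, Demo Slot & Sponsor Chat, Panel Slot & Poster Slot

Two intervals overlap when each starts before the other ends.
Sorted by start: Panel Slot, Poster Slot, Breakout Q&A, Sponsor Address, Keynote Chat, Demo Slot, Sponsor Chat.
Poster Slot starts before Panel Slot ends → Panel Slot and Poster Slot overlap.
Breakout Q&A starts exactly when Panel Slot ends (back-to-back, no overlap); Panel Slot is clear from here.
Breakout Q&A starts before Poster Slot ends → Poster Slot and Breakout Q&A overlap.
Sponsor Address starts after Poster Slot ends; Poster Slot is clear from here.
Sponsor Address starts after Breakout Q&A ends; Breakout Q&A is clear from here.
Keynote Chat starts after Sponsor Address ends; Sponsor Address is clear from here.
Demo Slot starts after Keynote Chat ends; Keynote Chat is clear from here.
Sponsor Chat starts before Demo Slot ends → Demo Slot and Sponsor Chat overlap.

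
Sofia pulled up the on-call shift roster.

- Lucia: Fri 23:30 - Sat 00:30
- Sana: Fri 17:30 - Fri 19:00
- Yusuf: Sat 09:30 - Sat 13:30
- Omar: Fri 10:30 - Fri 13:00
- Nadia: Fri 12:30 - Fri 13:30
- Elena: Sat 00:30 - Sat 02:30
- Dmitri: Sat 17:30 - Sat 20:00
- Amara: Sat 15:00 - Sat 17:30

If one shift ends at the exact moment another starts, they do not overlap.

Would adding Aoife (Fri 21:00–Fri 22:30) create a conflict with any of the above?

Omar: ends Fri 13:00 at or before Aoife starts Fri 21:00 → clear.
Nadia: ends Fri 13:30 at or before Aoife starts Fri 21:00 → clear.
Sana: ends Fri 19:00 at or before Aoife starts Fri 21:00 → clear.
Lucia: starts Fri 23:30 at or after Aoife ends Fri 22:30 → clear.
Elena: starts Sat 00:30 at or after Aoife ends Fri 22:30 → clear.
Yusuf: starts Sat 09:30 at or after Aoife ends Fri 22:30 → clear.
Amara: starts Sat 15:00 at or after Aoife ends Fri 22:30 → clear.
Dmitri: starts Sat 17:30 at or after Aoife ends Fri 22:30 → clear.

No — it doesn't clash with anything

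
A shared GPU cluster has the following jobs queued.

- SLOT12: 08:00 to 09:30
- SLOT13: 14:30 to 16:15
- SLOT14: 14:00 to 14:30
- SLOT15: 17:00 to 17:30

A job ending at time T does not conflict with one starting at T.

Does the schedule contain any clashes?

Check each pair: they overlap iff neither finishes before the other starts.
Sorted by start: SLOT12, SLOT14, SLOT13, SLOT15.
SLOT14 starts after SLOT12 ends, so SLOT12 has no further overlaps.
SLOT13 starts exactly when SLOT14 ends (back-to-back, no overlap), so SLOT14 has no further overlaps.
SLOT15 starts after SLOT13 ends.
Every pair is clear; the schedule has no overlaps.

No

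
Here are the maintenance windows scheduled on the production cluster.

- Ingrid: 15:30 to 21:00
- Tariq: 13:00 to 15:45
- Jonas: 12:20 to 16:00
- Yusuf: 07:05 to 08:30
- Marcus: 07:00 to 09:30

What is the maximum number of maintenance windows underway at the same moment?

3

Sort all start/end points and keep a running count:
07:00 start Marcus → 1
07:05 start Yusuf → 2
08:30 end Yusuf → 1
09:30 end Marcus → 0
12:20 start Jonas → 1
13:00 start Tariq → 2
15:30 start Ingrid → 3
15:45 end Tariq → 2
16:00 end Jonas → 1
21:00 end Ingrid → 0
Peak is 3, at 15:30 (Ingrid, Jonas, Tariq).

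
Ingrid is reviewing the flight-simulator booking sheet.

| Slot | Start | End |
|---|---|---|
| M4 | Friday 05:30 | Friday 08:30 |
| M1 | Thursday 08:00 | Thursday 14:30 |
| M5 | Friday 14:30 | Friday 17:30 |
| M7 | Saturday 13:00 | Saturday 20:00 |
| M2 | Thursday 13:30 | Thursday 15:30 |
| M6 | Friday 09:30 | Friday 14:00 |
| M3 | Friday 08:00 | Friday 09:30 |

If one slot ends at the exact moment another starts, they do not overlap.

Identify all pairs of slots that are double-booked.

Two intervals overlap when each starts before the other ends.
Sorted by start: M1, M2, M4, M3, M6, M5, M7.
M2 starts before M1 ends → M1 and M2 overlap.
M4 starts after M1 ends, so M1 has no further overlaps.
M4 starts after M2 ends, so M2 has no further overlaps.
M3 starts before M4 ends → M4 and M3 overlap.
M6 starts after M4 ends, so M4 has no further overlaps.
M6 starts exactly when M3 ends (back-to-back, no overlap), so M3 has no further overlaps.
M5 starts after M6 ends, so M6 has no further overlaps.
M7 starts after M5 ends.

M1 & M2, M3 & M4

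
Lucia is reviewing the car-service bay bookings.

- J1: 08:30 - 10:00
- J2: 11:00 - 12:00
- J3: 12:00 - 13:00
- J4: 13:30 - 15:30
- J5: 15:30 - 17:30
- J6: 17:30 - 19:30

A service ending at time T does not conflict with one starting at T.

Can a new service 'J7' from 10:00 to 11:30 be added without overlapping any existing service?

J1: ends 10:00 at or before J7 starts 10:00 → clear.
J2: starts 11:00 before J7 ends 11:30, and ends 12:00 after J7 starts 10:00 → overlap.
J3: starts 12:00 at or after J7 ends 11:30 → clear.
J4: starts 13:30 at or after J7 ends 11:30 → clear.
J5: starts 15:30 at or after J7 ends 11:30 → clear.
J6: starts 17:30 at or after J7 ends 11:30 → clear.
J7 overlaps J2.

No — it overlaps J2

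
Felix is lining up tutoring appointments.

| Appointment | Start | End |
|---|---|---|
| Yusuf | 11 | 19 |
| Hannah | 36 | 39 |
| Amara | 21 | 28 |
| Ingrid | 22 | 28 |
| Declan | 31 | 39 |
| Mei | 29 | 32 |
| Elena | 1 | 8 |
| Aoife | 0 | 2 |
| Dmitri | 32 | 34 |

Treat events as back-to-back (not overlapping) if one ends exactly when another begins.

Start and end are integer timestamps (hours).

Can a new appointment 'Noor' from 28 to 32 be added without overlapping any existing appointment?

No — it overlaps Declan, Mei

Aoife: ends 2 at or before Noor starts 28 → clear.
Elena: ends 8 at or before Noor starts 28 → clear.
Yusuf: ends 19 at or before Noor starts 28 → clear.
Amara: ends 28 at or before Noor starts 28 → clear.
Ingrid: ends 28 at or before Noor starts 28 → clear.
Mei: starts 29 before Noor ends 32, and ends 32 after Noor starts 28 → overlap.
Declan: starts 31 before Noor ends 32, and ends 39 after Noor starts 28 → overlap.
Dmitri: starts 32 at or after Noor ends 32 → clear.
Hannah: starts 36 at or after Noor ends 32 → clear.
Noor overlaps Mei, Declan.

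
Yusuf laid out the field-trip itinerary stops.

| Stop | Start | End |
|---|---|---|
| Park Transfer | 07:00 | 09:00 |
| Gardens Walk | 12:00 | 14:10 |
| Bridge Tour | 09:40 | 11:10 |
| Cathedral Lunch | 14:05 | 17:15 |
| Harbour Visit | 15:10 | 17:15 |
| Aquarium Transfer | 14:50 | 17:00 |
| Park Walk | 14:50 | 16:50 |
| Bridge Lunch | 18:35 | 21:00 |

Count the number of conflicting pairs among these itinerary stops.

7

Sorted by start: Park Transfer, Bridge Tour, Gardens Walk, Cathedral Lunch, Aquarium Transfer, Park Walk, Harbour Visit, Bridge Lunch.
Bridge Tour starts after Park Transfer ends, so nothing later overlaps Park Transfer either.
Gardens Walk starts after Bridge Tour ends, so nothing later overlaps Bridge Tour either.
Cathedral Lunch starts before Gardens Walk ends → Gardens Walk and Cathedral Lunch overlap.
Aquarium Transfer starts after Gardens Walk ends, so nothing later overlaps Gardens Walk either.
Aquarium Transfer starts before Cathedral Lunch ends → Cathedral Lunch and Aquarium Transfer overlap.
Park Walk starts before Cathedral Lunch ends → Cathedral Lunch and Park Walk overlap.
Harbour Visit starts before Cathedral Lunch ends → Cathedral Lunch and Harbour Visit overlap.
Bridge Lunch starts after Cathedral Lunch ends.
Park Walk starts before Aquarium Transfer ends → Aquarium Transfer and Park Walk overlap.
Harbour Visit starts before Aquarium Transfer ends → Aquarium Transfer and Harbour Visit overlap.
Bridge Lunch starts after Aquarium Transfer ends.
Harbour Visit starts before Park Walk ends → Park Walk and Harbour Visit overlap.
Bridge Lunch starts after Park Walk ends.
Bridge Lunch starts after Harbour Visit ends.
Overlapping pairs: Aquarium Transfer & Cathedral Lunch, Aquarium Transfer & Harbour Visit, Aquarium Transfer & Park Walk, Cathedral Lunch & Gardens Walk, Cathedral Lunch & Harbour Visit, Cathedral Lunch & Park Walk, Harbour Visit & Park Walk — 7 in total.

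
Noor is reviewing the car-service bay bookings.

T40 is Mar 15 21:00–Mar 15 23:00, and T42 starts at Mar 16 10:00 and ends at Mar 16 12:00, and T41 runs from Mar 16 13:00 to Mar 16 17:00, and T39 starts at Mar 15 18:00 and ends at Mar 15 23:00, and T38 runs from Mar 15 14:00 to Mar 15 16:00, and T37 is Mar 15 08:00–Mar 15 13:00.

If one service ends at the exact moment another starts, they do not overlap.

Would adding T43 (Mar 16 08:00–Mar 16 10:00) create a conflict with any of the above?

No — it doesn't clash with anything

T37: ends Mar 15 13:00 at or before T43 starts Mar 16 08:00 → clear.
T38: ends Mar 15 16:00 at or before T43 starts Mar 16 08:00 → clear.
T39: ends Mar 15 23:00 at or before T43 starts Mar 16 08:00 → clear.
T40: ends Mar 15 23:00 at or before T43 starts Mar 16 08:00 → clear.
T42: starts Mar 16 10:00 at or after T43 ends Mar 16 10:00 → clear.
T41: starts Mar 16 13:00 at or after T43 ends Mar 16 10:00 → clear.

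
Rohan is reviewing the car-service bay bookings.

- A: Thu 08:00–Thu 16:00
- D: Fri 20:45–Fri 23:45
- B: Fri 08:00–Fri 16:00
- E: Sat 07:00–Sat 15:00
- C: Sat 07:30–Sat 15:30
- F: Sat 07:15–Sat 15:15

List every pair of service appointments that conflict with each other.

C & E, C & F, E & F

Two intervals overlap when each starts before the other ends.
Sorted by start: A, B, D, E, F, C.
B starts after A ends — done with A.
D starts after B ends — done with B.
E starts after D ends — done with D.
F starts before E ends → E and F overlap.
C starts before E ends → E and C overlap.
C starts before F ends → F and C overlap.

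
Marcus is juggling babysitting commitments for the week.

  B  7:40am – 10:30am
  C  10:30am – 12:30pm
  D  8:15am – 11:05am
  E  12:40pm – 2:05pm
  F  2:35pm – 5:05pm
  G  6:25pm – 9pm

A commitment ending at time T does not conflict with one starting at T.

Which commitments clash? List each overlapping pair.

B & D, C & D

Check each pair: they overlap iff neither finishes before the other starts.
Sorted by start: B, D, C, E, F, G.
D starts before B ends → B and D overlap.
C starts exactly when B ends (back-to-back, no overlap) — done with B.
C starts before D ends → D and C overlap.
E starts after D ends — done with D.
E starts after C ends — done with C.
F starts after E ends — done with E.
G starts after F ends.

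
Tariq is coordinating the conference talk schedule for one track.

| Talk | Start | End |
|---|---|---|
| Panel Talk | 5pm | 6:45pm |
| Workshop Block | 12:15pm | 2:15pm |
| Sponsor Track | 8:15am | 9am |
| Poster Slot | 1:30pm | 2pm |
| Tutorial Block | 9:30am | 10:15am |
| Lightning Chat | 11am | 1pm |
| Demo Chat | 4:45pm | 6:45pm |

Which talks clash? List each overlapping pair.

Demo Chat & Panel Talk, Lightning Chat & Workshop Block, Poster Slot & Workshop Block

Sorted by start: Sponsor Track, Tutorial Block, Lightning Chat, Workshop Block, Poster Slot, Demo Chat, Panel Talk.
Tutorial Block starts after Sponsor Track ends — done with Sponsor Track.
Lightning Chat starts after Tutorial Block ends — done with Tutorial Block.
Workshop Block starts before Lightning Chat ends → Lightning Chat and Workshop Block overlap.
Poster Slot starts after Lightning Chat ends — done with Lightning Chat.
Poster Slot starts before Workshop Block ends → Workshop Block and Poster Slot overlap.
Demo Chat starts after Workshop Block ends — done with Workshop Block.
Demo Chat starts after Poster Slot ends — done with Poster Slot.
Panel Talk starts before Demo Chat ends → Demo Chat and Panel Talk overlap.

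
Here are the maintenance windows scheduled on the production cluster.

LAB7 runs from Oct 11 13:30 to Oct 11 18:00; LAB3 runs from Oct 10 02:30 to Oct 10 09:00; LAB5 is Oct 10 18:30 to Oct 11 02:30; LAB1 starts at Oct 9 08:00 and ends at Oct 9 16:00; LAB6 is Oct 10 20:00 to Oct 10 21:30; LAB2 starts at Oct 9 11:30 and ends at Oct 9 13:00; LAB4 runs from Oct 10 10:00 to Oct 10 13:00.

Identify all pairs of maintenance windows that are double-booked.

LAB1 & LAB2, LAB5 & LAB6

Two intervals overlap when each starts before the other ends.
Sorted by start: LAB1, LAB2, LAB3, LAB4, LAB5, LAB6, LAB7.
LAB2 starts before LAB1 ends → LAB1 and LAB2 overlap.
LAB3 starts after LAB1 ends, so nothing later overlaps LAB1 either.
LAB3 starts after LAB2 ends, so nothing later overlaps LAB2 either.
LAB4 starts after LAB3 ends, so nothing later overlaps LAB3 either.
LAB5 starts after LAB4 ends, so nothing later overlaps LAB4 either.
LAB6 starts before LAB5 ends → LAB5 and LAB6 overlap.
LAB7 starts after LAB5 ends.
LAB7 starts after LAB6 ends.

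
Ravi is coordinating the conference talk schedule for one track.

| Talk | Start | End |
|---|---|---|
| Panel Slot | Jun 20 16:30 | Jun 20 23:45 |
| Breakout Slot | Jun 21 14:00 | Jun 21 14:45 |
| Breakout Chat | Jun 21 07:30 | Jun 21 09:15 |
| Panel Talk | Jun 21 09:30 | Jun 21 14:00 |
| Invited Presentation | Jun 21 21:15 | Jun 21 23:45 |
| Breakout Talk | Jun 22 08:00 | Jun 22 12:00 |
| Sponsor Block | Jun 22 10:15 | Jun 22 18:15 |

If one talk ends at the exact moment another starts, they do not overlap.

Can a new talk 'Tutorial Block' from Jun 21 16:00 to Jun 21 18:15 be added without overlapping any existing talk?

Panel Slot: ends Jun 20 23:45 at or before Tutorial Block starts Jun 21 16:00 → clear.
Breakout Chat: ends Jun 21 09:15 at or before Tutorial Block starts Jun 21 16:00 → clear.
Panel Talk: ends Jun 21 14:00 at or before Tutorial Block starts Jun 21 16:00 → clear.
Breakout Slot: ends Jun 21 14:45 at or before Tutorial Block starts Jun 21 16:00 → clear.
Invited Presentation: starts Jun 21 21:15 at or after Tutorial Block ends Jun 21 18:15 → clear.
Breakout Talk: starts Jun 22 08:00 at or after Tutorial Block ends Jun 21 18:15 → clear.
Sponsor Block: starts Jun 22 10:15 at or after Tutorial Block ends Jun 21 18:15 → clear.

Yes — the slot is free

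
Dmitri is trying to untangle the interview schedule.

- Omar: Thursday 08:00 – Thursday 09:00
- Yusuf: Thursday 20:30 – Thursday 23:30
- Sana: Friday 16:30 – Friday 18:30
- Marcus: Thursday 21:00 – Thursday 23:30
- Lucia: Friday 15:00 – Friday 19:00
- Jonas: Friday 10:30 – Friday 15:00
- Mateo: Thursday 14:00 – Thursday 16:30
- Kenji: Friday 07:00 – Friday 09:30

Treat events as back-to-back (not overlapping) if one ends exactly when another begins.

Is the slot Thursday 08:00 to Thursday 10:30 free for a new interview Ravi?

Omar: starts Thursday 08:00 before Ravi ends Thursday 10:30, and ends Thursday 09:00 after Ravi starts Thursday 08:00 → overlap.
Mateo: starts Thursday 14:00 at or after Ravi ends Thursday 10:30 → clear.
Yusuf: starts Thursday 20:30 at or after Ravi ends Thursday 10:30 → clear.
Marcus: starts Thursday 21:00 at or after Ravi ends Thursday 10:30 → clear.
Kenji: starts Friday 07:00 at or after Ravi ends Thursday 10:30 → clear.
Jonas: starts Friday 10:30 at or after Ravi ends Thursday 10:30 → clear.
Lucia: starts Friday 15:00 at or after Ravi ends Thursday 10:30 → clear.
Sana: starts Friday 16:30 at or after Ravi ends Thursday 10:30 → clear.
Ravi overlaps Omar.

No — it overlaps Omar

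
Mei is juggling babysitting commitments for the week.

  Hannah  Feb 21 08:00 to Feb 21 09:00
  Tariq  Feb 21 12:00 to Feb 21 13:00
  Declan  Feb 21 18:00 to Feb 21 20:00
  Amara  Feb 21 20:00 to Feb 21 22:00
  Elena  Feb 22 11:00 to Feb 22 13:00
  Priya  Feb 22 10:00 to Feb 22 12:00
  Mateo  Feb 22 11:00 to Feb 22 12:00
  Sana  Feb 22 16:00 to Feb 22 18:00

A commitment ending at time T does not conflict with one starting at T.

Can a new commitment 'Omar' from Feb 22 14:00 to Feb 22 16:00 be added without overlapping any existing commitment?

Yes — the slot is free

Hannah: ends Feb 21 09:00 at or before Omar starts Feb 22 14:00 → clear.
Tariq: ends Feb 21 13:00 at or before Omar starts Feb 22 14:00 → clear.
Declan: ends Feb 21 20:00 at or before Omar starts Feb 22 14:00 → clear.
Amara: ends Feb 21 22:00 at or before Omar starts Feb 22 14:00 → clear.
Priya: ends Feb 22 12:00 at or before Omar starts Feb 22 14:00 → clear.
Elena: ends Feb 22 13:00 at or before Omar starts Feb 22 14:00 → clear.
Mateo: ends Feb 22 12:00 at or before Omar starts Feb 22 14:00 → clear.
Sana: starts Feb 22 16:00 at or after Omar ends Feb 22 16:00 → clear.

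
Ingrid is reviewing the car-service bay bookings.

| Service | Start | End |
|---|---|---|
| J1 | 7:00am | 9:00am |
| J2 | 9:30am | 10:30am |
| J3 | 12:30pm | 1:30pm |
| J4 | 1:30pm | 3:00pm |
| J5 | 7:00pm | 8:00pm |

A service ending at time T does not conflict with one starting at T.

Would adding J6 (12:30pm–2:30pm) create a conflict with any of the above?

Yes — it overlaps J3, J4

J1: ends 9:00am at or before J6 starts 12:30pm → clear.
J2: ends 10:30am at or before J6 starts 12:30pm → clear.
J3: starts 12:30pm before J6 ends 2:30pm, and ends 1:30pm after J6 starts 12:30pm → overlap.
J4: starts 1:30pm before J6 ends 2:30pm, and ends 3:00pm after J6 starts 12:30pm → overlap.
J5: starts 7:00pm at or after J6 ends 2:30pm → clear.
J6 overlaps J3, J4.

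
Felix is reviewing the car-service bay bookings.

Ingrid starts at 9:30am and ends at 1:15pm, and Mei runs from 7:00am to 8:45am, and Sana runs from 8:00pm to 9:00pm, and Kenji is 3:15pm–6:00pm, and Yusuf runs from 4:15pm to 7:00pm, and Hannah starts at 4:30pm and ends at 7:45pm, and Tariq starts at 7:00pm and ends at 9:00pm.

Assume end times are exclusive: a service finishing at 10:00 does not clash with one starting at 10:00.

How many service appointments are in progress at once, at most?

3

Walk through starts and ends in time order (an end at T is processed before a start at T):
7:00am start Mei → 1
8:45am end Mei → 0
9:30am start Ingrid → 1
1:15pm end Ingrid → 0
3:15pm start Kenji → 1
4:15pm start Yusuf → 2
4:30pm start Hannah → 3
6:00pm end Kenji → 2
7:00pm end Yusuf → 1
7:00pm start Tariq → 2
7:45pm end Hannah → 1
8:00pm start Sana → 2
9:00pm end Sana → 1
9:00pm end Tariq → 0
Peak is 3, at 4:30pm (Hannah, Kenji, Yusuf).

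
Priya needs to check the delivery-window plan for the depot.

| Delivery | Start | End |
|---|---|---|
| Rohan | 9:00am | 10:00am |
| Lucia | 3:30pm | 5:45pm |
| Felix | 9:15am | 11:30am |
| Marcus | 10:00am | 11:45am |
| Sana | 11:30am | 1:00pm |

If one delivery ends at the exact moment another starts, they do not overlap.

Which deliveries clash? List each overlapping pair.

Sorted by start: Rohan, Felix, Marcus, Sana, Lucia.
Felix starts before Rohan ends → Rohan and Felix overlap.
Marcus starts exactly when Rohan ends (back-to-back, no overlap), so nothing later overlaps Rohan either.
Marcus starts before Felix ends → Felix and Marcus overlap.
Sana starts exactly when Felix ends (back-to-back, no overlap), so nothing later overlaps Felix either.
Sana starts before Marcus ends → Marcus and Sana overlap.
Lucia starts after Marcus ends.
Lucia starts after Sana ends.

Felix & Marcus, Felix & Rohan, Marcus & Sana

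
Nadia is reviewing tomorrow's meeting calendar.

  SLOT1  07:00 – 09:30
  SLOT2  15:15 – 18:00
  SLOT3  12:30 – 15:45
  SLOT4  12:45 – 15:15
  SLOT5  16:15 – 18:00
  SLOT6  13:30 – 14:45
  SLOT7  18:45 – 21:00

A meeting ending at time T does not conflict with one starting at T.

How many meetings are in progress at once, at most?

3

Sort all start/end points and keep a running count:
07:00 start SLOT1 → 1
09:30 end SLOT1 → 0
12:30 start SLOT3 → 1
12:45 start SLOT4 → 2
13:30 start SLOT6 → 3
14:45 end SLOT6 → 2
15:15 end SLOT4 → 1
15:15 start SLOT2 → 2
15:45 end SLOT3 → 1
16:15 start SLOT5 → 2
18:00 end SLOT2 → 1
18:00 end SLOT5 → 0
18:45 start SLOT7 → 1
21:00 end SLOT7 → 0
Peak is 3, at 13:30 (SLOT3, SLOT4, SLOT6).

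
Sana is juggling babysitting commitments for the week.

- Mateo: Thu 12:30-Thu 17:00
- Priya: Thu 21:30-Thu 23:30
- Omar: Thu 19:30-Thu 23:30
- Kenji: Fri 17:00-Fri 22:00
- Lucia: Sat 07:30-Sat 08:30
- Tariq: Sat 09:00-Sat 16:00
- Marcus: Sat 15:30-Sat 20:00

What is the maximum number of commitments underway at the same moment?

2

Sweep the timeline, counting +1 at each start and −1 at each end (ends before starts at a tie):
Thu 12:30 start Mateo → 1
Thu 17:00 end Mateo → 0
Thu 19:30 start Omar → 1
Thu 21:30 start Priya → 2
Thu 23:30 end Omar → 1
Thu 23:30 end Priya → 0
Fri 17:00 start Kenji → 1
Fri 22:00 end Kenji → 0
Sat 07:30 start Lucia → 1
Sat 08:30 end Lucia → 0
Sat 09:00 start Tariq → 1
Sat 15:30 start Marcus → 2
Sat 16:00 end Tariq → 1
Sat 20:00 end Marcus → 0
Peak is 2, at Thu 21:30 (Omar, Priya).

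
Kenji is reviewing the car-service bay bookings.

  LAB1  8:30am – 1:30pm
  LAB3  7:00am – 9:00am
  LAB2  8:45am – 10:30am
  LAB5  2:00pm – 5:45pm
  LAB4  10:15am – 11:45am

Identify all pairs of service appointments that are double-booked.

Check each pair: they overlap iff neither finishes before the other starts.
Sorted by start: LAB3, LAB1, LAB2, LAB4, LAB5.
LAB1 starts before LAB3 ends → LAB3 and LAB1 overlap.
LAB2 starts before LAB3 ends → LAB3 and LAB2 overlap.
LAB4 starts after LAB3 ends, so nothing later overlaps LAB3 either.
LAB2 starts before LAB1 ends → LAB1 and LAB2 overlap.
LAB4 starts before LAB1 ends → LAB1 and LAB4 overlap.
LAB5 starts after LAB1 ends.
LAB4 starts before LAB2 ends → LAB2 and LAB4 overlap.
LAB5 starts after LAB2 ends.
LAB5 starts after LAB4 ends.

LAB1 & LAB2, LAB1 & LAB3, LAB1 & LAB4, LAB2 & LAB3, LAB2 & LAB4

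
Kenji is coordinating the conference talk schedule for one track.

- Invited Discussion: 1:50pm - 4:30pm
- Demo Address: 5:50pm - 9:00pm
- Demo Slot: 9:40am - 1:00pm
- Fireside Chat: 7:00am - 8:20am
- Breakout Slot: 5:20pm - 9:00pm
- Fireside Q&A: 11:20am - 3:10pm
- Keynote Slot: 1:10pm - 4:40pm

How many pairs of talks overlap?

Sorted by start: Fireside Chat, Demo Slot, Fireside Q&A, Keynote Slot, Invited Discussion, Breakout Slot, Demo Address.
Demo Slot starts after Fireside Chat ends — done with Fireside Chat.
Fireside Q&A starts before Demo Slot ends → Demo Slot and Fireside Q&A overlap.
Keynote Slot starts after Demo Slot ends — done with Demo Slot.
Keynote Slot starts before Fireside Q&A ends → Fireside Q&A and Keynote Slot overlap.
Invited Discussion starts before Fireside Q&A ends → Fireside Q&A and Invited Discussion overlap.
Breakout Slot starts after Fireside Q&A ends — done with Fireside Q&A.
Invited Discussion starts before Keynote Slot ends → Keynote Slot and Invited Discussion overlap.
Breakout Slot starts after Keynote Slot ends — done with Keynote Slot.
Breakout Slot starts after Invited Discussion ends — done with Invited Discussion.
Demo Address starts before Breakout Slot ends → Breakout Slot and Demo Address overlap.
Overlapping pairs: Breakout Slot & Demo Address, Demo Slot & Fireside Q&A, Fireside Q&A & Invited Discussion, Fireside Q&A & Keynote Slot, Invited Discussion & Keynote Slot — 5 in total.

5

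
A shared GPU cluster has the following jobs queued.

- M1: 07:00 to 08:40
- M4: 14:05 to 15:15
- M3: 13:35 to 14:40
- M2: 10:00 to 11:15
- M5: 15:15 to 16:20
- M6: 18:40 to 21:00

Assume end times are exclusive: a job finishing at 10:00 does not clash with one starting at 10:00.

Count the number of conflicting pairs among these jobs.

1

Sorted by start: M1, M2, M3, M4, M5, M6.
M2 starts after M1 ends; M1 is clear from here.
M3 starts after M2 ends; M2 is clear from here.
M4 starts before M3 ends → M3 and M4 overlap.
M5 starts after M3 ends; M3 is clear from here.
M5 starts exactly when M4 ends (back-to-back, no overlap); M4 is clear from here.
M6 starts after M5 ends.
Overlapping pairs: M3 & M4 — 1 in total.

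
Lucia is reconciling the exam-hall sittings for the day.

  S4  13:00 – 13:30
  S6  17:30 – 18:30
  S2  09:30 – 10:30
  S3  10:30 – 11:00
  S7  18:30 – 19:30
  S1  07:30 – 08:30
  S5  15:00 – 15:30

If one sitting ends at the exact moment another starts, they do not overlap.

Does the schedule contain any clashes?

Check each pair: they overlap iff neither finishes before the other starts.
Sorted by start: S1, S2, S3, S4, S5, S6, S7.
S2 starts after S1 ends; S1 is clear from here.
S3 starts exactly when S2 ends (back-to-back, no overlap); S2 is clear from here.
S4 starts after S3 ends; S3 is clear from here.
S5 starts after S4 ends; S4 is clear from here.
S6 starts after S5 ends; S5 is clear from here.
S7 starts exactly when S6 ends (back-to-back, no overlap).
Every pair is clear; the schedule has no overlaps.

No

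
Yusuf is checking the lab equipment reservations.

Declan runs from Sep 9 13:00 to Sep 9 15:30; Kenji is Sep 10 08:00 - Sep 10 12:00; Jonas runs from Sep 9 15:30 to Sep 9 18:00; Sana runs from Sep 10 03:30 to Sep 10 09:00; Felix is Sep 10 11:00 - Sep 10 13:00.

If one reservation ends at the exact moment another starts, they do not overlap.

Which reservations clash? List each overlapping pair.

Felix & Kenji, Kenji & Sana

Check each pair: they overlap iff neither finishes before the other starts.
Sorted by start: Declan, Jonas, Sana, Kenji, Felix.
Jonas starts exactly when Declan ends (back-to-back, no overlap); Declan is clear from here.
Sana starts after Jonas ends; Jonas is clear from here.
Kenji starts before Sana ends → Sana and Kenji overlap.
Felix starts after Sana ends.
Felix starts before Kenji ends → Kenji and Felix overlap.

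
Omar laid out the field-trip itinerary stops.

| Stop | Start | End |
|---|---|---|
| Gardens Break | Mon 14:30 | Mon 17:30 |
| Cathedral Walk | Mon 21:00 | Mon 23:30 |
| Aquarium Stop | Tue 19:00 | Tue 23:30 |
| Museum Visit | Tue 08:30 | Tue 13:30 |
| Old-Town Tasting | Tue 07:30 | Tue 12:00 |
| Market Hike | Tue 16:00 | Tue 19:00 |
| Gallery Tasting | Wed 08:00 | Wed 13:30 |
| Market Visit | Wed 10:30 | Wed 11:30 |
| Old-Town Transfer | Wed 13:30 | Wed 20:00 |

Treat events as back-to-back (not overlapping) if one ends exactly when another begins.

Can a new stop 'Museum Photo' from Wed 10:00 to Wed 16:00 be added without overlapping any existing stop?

Gardens Break: ends Mon 17:30 at or before Museum Photo starts Wed 10:00 → clear.
Cathedral Walk: ends Mon 23:30 at or before Museum Photo starts Wed 10:00 → clear.
Old-Town Tasting: ends Tue 12:00 at or before Museum Photo starts Wed 10:00 → clear.
Museum Visit: ends Tue 13:30 at or before Museum Photo starts Wed 10:00 → clear.
Market Hike: ends Tue 19:00 at or before Museum Photo starts Wed 10:00 → clear.
Aquarium Stop: ends Tue 23:30 at or before Museum Photo starts Wed 10:00 → clear.
Gallery Tasting: starts Wed 08:00 before Museum Photo ends Wed 16:00, and ends Wed 13:30 after Museum Photo starts Wed 10:00 → overlap.
Market Visit: starts Wed 10:30 before Museum Photo ends Wed 16:00, and ends Wed 11:30 after Museum Photo starts Wed 10:00 → overlap.
Old-Town Transfer: starts Wed 13:30 before Museum Photo ends Wed 16:00, and ends Wed 20:00 after Museum Photo starts Wed 10:00 → overlap.
Museum Photo overlaps Gallery Tasting, Market Visit, Old-Town Transfer.

No — it overlaps Gallery Tasting, Market Visit, Old-Town Transfer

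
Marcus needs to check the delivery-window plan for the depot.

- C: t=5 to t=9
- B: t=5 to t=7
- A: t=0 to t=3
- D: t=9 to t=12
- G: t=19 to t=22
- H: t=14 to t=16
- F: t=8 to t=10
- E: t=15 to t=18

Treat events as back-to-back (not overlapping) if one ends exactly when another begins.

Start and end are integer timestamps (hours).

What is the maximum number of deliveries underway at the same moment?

Sweep the timeline, counting +1 at each start and −1 at each end (ends before starts at a tie):
t=0 start A → 1
t=3 end A → 0
t=5 start B → 1
t=5 start C → 2
t=7 end B → 1
t=8 start F → 2
t=9 end C → 1
t=9 start D → 2
t=10 end F → 1
t=12 end D → 0
t=14 start H → 1
t=15 start E → 2
t=16 end H → 1
t=18 end E → 0
t=19 start G → 1
t=22 end G → 0
Peak is 2, at t=5 (B, C).

2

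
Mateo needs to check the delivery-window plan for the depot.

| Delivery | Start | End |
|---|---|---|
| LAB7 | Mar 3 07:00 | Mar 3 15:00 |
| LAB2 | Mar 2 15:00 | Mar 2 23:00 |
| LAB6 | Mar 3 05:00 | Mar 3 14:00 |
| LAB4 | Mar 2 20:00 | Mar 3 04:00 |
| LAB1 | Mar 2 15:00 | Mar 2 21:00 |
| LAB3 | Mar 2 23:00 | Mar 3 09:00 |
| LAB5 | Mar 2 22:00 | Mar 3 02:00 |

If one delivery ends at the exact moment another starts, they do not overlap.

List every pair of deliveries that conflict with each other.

LAB1 & LAB2, LAB1 & LAB4, LAB2 & LAB4, LAB2 & LAB5, LAB3 & LAB4, LAB3 & LAB5, LAB3 & LAB6, LAB3 & LAB7, LAB4 & LAB5, LAB6 & LAB7

Sorted by start: LAB1, LAB2, LAB4, LAB5, LAB3, LAB6, LAB7.
LAB2 starts before LAB1 ends → LAB1 and LAB2 overlap.
LAB4 starts before LAB1 ends → LAB1 and LAB4 overlap.
LAB5 starts after LAB1 ends; LAB1 is clear from here.
LAB4 starts before LAB2 ends → LAB2 and LAB4 overlap.
LAB5 starts before LAB2 ends → LAB2 and LAB5 overlap.
LAB3 starts exactly when LAB2 ends (back-to-back, no overlap); LAB2 is clear from here.
LAB5 starts before LAB4 ends → LAB4 and LAB5 overlap.
LAB3 starts before LAB4 ends → LAB4 and LAB3 overlap.
LAB6 starts after LAB4 ends; LAB4 is clear from here.
LAB3 starts before LAB5 ends → LAB5 and LAB3 overlap.
LAB6 starts after LAB5 ends; LAB5 is clear from here.
LAB6 starts before LAB3 ends → LAB3 and LAB6 overlap.
LAB7 starts before LAB3 ends → LAB3 and LAB7 overlap.
LAB7 starts before LAB6 ends → LAB6 and LAB7 overlap.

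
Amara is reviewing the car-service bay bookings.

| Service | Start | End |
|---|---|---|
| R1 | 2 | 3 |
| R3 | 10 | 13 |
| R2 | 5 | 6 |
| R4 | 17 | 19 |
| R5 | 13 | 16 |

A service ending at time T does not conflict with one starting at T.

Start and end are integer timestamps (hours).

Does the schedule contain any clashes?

Sorted by start: R1, R2, R3, R5, R4.
R2 starts after R1 ends, so nothing later overlaps R1 either.
R3 starts after R2 ends, so nothing later overlaps R2 either.
R5 starts exactly when R3 ends (back-to-back, no overlap), so nothing later overlaps R3 either.
R4 starts after R5 ends.
Every pair is clear; the schedule has no overlaps.

No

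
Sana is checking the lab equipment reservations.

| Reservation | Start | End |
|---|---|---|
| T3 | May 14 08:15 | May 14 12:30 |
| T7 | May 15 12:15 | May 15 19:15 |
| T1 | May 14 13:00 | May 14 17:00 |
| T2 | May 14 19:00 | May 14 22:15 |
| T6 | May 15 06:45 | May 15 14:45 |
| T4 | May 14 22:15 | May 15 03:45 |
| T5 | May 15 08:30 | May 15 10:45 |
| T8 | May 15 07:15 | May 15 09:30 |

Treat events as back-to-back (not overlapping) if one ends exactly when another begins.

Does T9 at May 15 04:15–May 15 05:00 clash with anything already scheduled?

T3: ends May 14 12:30 at or before T9 starts May 15 04:15 → clear.
T1: ends May 14 17:00 at or before T9 starts May 15 04:15 → clear.
T2: ends May 14 22:15 at or before T9 starts May 15 04:15 → clear.
T4: ends May 15 03:45 at or before T9 starts May 15 04:15 → clear.
T6: starts May 15 06:45 at or after T9 ends May 15 05:00 → clear.
T8: starts May 15 07:15 at or after T9 ends May 15 05:00 → clear.
T5: starts May 15 08:30 at or after T9 ends May 15 05:00 → clear.
T7: starts May 15 12:15 at or after T9 ends May 15 05:00 → clear.

No — it doesn't clash with anything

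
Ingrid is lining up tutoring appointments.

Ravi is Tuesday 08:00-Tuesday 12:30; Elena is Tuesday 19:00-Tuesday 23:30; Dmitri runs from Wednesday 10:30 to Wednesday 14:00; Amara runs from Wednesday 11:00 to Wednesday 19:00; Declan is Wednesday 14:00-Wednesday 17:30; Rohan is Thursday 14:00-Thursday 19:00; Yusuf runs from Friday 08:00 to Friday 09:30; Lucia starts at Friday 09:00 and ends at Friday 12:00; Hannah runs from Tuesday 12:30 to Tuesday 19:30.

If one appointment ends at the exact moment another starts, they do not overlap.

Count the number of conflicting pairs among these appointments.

4

Sorted by start: Ravi, Hannah, Elena, Dmitri, Amara, Declan, Rohan, Yusuf, Lucia.
Hannah starts exactly when Ravi ends (back-to-back, no overlap) — done with Ravi.
Elena starts before Hannah ends → Hannah and Elena overlap.
Dmitri starts after Hannah ends — done with Hannah.
Dmitri starts after Elena ends — done with Elena.
Amara starts before Dmitri ends → Dmitri and Amara overlap.
Declan starts exactly when Dmitri ends (back-to-back, no overlap) — done with Dmitri.
Declan starts before Amara ends → Amara and Declan overlap.
Rohan starts after Amara ends — done with Amara.
Rohan starts after Declan ends — done with Declan.
Yusuf starts after Rohan ends — done with Rohan.
Lucia starts before Yusuf ends → Yusuf and Lucia overlap.
Overlapping pairs: Amara & Declan, Amara & Dmitri, Elena & Hannah, Lucia & Yusuf — 4 in total.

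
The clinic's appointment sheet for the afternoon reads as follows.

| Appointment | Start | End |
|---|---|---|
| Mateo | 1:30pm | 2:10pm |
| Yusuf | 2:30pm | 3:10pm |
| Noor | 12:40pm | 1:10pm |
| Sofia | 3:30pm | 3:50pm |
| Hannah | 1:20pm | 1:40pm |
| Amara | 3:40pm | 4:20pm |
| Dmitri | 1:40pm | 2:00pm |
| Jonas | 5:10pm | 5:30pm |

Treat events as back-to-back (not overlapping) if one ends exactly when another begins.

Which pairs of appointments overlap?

Amara & Sofia, Dmitri & Mateo, Hannah & Mateo

Sorted by start: Noor, Hannah, Mateo, Dmitri, Yusuf, Sofia, Amara, Jonas.
Hannah starts after Noor ends; Noor is clear from here.
Mateo starts before Hannah ends → Hannah and Mateo overlap.
Dmitri starts exactly when Hannah ends (back-to-back, no overlap); Hannah is clear from here.
Dmitri starts before Mateo ends → Mateo and Dmitri overlap.
Yusuf starts after Mateo ends; Mateo is clear from here.
Yusuf starts after Dmitri ends; Dmitri is clear from here.
Sofia starts after Yusuf ends; Yusuf is clear from here.
Amara starts before Sofia ends → Sofia and Amara overlap.
Jonas starts after Sofia ends.
Jonas starts after Amara ends.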